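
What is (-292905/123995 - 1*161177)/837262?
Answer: -1998543502/10381630169 ≈ -0.19251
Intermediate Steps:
(-292905/123995 - 1*161177)/837262 = (-292905*1/123995 - 161177)*(1/837262) = (-58581/24799 - 161177)*(1/837262) = -3997087004/24799*1/837262 = -1998543502/10381630169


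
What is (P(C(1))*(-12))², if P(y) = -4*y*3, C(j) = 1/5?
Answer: 20736/25 ≈ 829.44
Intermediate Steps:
C(j) = ⅕
P(y) = -12*y
(P(C(1))*(-12))² = (-12*⅕*(-12))² = (-12/5*(-12))² = (144/5)² = 20736/25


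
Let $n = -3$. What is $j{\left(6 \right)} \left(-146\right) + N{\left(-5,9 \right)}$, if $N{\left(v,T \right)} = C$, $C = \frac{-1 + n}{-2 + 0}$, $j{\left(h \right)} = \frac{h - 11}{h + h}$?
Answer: $\frac{377}{6} \approx 62.833$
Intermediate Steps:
$j{\left(h \right)} = \frac{-11 + h}{2 h}$
$C = 2$ ($C = \frac{-1 - 3}{-2 + 0} = - \frac{4}{-2} = \left(-4\right) \left(- \frac{1}{2}\right) = 2$)
$N{\left(v,T \right)} = 2$
$j{\left(6 \right)} \left(-146\right) + N{\left(-5,9 \right)} = \frac{-11 + 6}{2 \cdot 6} \left(-146\right) + 2 = \frac{1}{2} \cdot \frac{1}{6} \left(-5\right) \left(-146\right) + 2 = \left(- \frac{5}{12}\right) \left(-146\right) + 2 = \frac{365}{6} + 2 = \frac{377}{6}$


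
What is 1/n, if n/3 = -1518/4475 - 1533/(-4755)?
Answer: -1418575/71583 ≈ -19.817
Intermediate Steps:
n = -71583/1418575 (n = 3*(-1518/4475 - 1533/(-4755)) = 3*(-1518*1/4475 - 1533*(-1/4755)) = 3*(-1518/4475 + 511/1585) = 3*(-23861/1418575) = -71583/1418575 ≈ -0.050461)
1/n = 1/(-71583/1418575) = -1418575/71583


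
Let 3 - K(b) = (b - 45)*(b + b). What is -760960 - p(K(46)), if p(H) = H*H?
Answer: -768881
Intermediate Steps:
K(b) = 3 - 2*b*(-45 + b) (K(b) = 3 - (b - 45)*(b + b) = 3 - (-45 + b)*2*b = 3 - 2*b*(-45 + b))
p(H) = H²
-760960 - p(K(46)) = -760960 - (3 - 2*46² + 90*46)² = -760960 - (3 - 2*2116 + 4140)² = -760960 - (3 - 4232 + 4140)² = -760960 - 1*(-89)² = -760960 - 1*7921 = -760960 - 7921 = -768881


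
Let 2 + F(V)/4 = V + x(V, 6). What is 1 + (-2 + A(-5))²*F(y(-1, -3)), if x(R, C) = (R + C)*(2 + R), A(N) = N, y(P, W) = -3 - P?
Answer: -783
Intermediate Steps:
x(R, C) = (2 + R)*(C + R) (x(R, C) = (C + R)*(2 + R) = (2 + R)*(C + R))
F(V) = 40 + 4*V² + 36*V (F(V) = -8 + 4*(V + (V² + 2*6 + 2*V + 6*V)) = -8 + 4*(V + (V² + 12 + 2*V + 6*V)) = -8 + 4*(V + (12 + V² + 8*V)) = -8 + 4*(12 + V² + 9*V) = -8 + (48 + 4*V² + 36*V) = 40 + 4*V² + 36*V)
1 + (-2 + A(-5))²*F(y(-1, -3)) = 1 + (-2 - 5)²*(40 + 4*(-3 - 1*(-1))² + 36*(-3 - 1*(-1))) = 1 + (-7)²*(40 + 4*(-3 + 1)² + 36*(-3 + 1)) = 1 + 49*(40 + 4*(-2)² + 36*(-2)) = 1 + 49*(40 + 4*4 - 72) = 1 + 49*(40 + 16 - 72) = 1 + 49*(-16) = 1 - 784 = -783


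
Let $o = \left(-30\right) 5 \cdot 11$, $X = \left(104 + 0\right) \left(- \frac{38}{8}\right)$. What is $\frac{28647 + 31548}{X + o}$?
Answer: $- \frac{60195}{2144} \approx -28.076$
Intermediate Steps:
$X = -494$ ($X = 104 \left(\left(-38\right) \frac{1}{8}\right) = 104 \left(- \frac{19}{4}\right) = -494$)
$o = -1650$ ($o = \left(-150\right) 11 = -1650$)
$\frac{28647 + 31548}{X + o} = \frac{28647 + 31548}{-494 - 1650} = \frac{60195}{-2144} = 60195 \left(- \frac{1}{2144}\right) = - \frac{60195}{2144}$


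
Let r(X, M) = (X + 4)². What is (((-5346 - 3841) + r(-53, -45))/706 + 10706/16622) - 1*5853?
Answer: -17197741513/2933783 ≈ -5862.0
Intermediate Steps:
r(X, M) = (4 + X)²
(((-5346 - 3841) + r(-53, -45))/706 + 10706/16622) - 1*5853 = (((-5346 - 3841) + (4 - 53)²)/706 + 10706/16622) - 1*5853 = ((-9187 + (-49)²)*(1/706) + 10706*(1/16622)) - 5853 = ((-9187 + 2401)*(1/706) + 5353/8311) - 5853 = (-6786*1/706 + 5353/8311) - 5853 = (-3393/353 + 5353/8311) - 5853 = -26309614/2933783 - 5853 = -17197741513/2933783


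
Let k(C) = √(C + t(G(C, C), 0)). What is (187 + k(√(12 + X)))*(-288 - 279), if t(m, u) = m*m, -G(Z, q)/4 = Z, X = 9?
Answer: -106029 - 567*√(336 + √21) ≈ -1.1649e+5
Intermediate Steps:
G(Z, q) = -4*Z
t(m, u) = m²
k(C) = √(C + 16*C²) (k(C) = √(C + (-4*C)²) = √(C + 16*C²))
(187 + k(√(12 + X)))*(-288 - 279) = (187 + √(√(12 + 9)*(1 + 16*√(12 + 9))))*(-288 - 279) = (187 + √(√21*(1 + 16*√21)))*(-567) = (187 + 21^(¼)*√(1 + 16*√21))*(-567) = -106029 - 567*21^(¼)*√(1 + 16*√21)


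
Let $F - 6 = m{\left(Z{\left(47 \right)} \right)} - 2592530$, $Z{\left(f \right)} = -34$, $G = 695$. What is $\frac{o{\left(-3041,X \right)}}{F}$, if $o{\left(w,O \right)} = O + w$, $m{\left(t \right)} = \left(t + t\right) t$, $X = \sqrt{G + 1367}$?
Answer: $\frac{3041}{2590212} - \frac{\sqrt{2062}}{2590212} \approx 0.0011565$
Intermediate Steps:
$X = \sqrt{2062}$ ($X = \sqrt{695 + 1367} = \sqrt{2062} \approx 45.409$)
$m{\left(t \right)} = 2 t^{2}$ ($m{\left(t \right)} = 2 t t = 2 t^{2}$)
$F = -2590212$ ($F = 6 + \left(2 \left(-34\right)^{2} - 2592530\right) = 6 + \left(2 \cdot 1156 - 2592530\right) = 6 + \left(2312 - 2592530\right) = 6 - 2590218 = -2590212$)
$\frac{o{\left(-3041,X \right)}}{F} = \frac{\sqrt{2062} - 3041}{-2590212} = \left(-3041 + \sqrt{2062}\right) \left(- \frac{1}{2590212}\right) = \frac{3041}{2590212} - \frac{\sqrt{2062}}{2590212}$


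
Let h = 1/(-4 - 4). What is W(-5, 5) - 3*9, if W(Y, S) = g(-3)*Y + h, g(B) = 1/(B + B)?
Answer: -631/24 ≈ -26.292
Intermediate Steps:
h = -1/8 (h = 1/(-8) = -1/8 ≈ -0.12500)
g(B) = 1/(2*B)
W(Y, S) = -1/8 - Y/6 (W(Y, S) = ((1/2)/(-3))*Y - 1/8 = ((1/2)*(-1/3))*Y - 1/8 = -Y/6 - 1/8 = -1/8 - Y/6)
W(-5, 5) - 3*9 = (-1/8 - 1/6*(-5)) - 3*9 = (-1/8 + 5/6) - 27 = 17/24 - 27 = -631/24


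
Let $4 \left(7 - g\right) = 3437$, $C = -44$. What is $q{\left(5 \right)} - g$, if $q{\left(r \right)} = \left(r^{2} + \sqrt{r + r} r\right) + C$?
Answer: $\frac{3333}{4} + 5 \sqrt{10} \approx 849.06$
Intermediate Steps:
$g = - \frac{3409}{4}$ ($g = 7 - \frac{3437}{4} = - \frac{3409}{4} \approx -852.25$)
$q{\left(r \right)} = -44 + r^{2} + \sqrt{2} r^{\frac{3}{2}}$ ($q{\left(r \right)} = \left(r^{2} + \sqrt{r + r} r\right) - 44 = \left(r^{2} + \sqrt{2 r} r\right) - 44 = \left(r^{2} + \sqrt{2} \sqrt{r} r\right) - 44 = \left(r^{2} + \sqrt{2} r^{\frac{3}{2}}\right) - 44 = -44 + r^{2} + \sqrt{2} r^{\frac{3}{2}}$)
$q{\left(5 \right)} - g = \left(-44 + 5^{2} + \sqrt{2} \cdot 5^{\frac{3}{2}}\right) - - \frac{3409}{4} = \left(-44 + 25 + \sqrt{2} \cdot 5 \sqrt{5}\right) + \frac{3409}{4} = \left(-44 + 25 + 5 \sqrt{10}\right) + \frac{3409}{4} = \left(-19 + 5 \sqrt{10}\right) + \frac{3409}{4} = \frac{3333}{4} + 5 \sqrt{10}$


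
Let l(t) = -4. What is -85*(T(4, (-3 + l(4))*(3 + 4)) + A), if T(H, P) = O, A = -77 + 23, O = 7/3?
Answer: 13175/3 ≈ 4391.7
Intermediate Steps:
O = 7/3 (O = 7*(⅓) = 7/3 ≈ 2.3333)
A = -54
T(H, P) = 7/3
-85*(T(4, (-3 + l(4))*(3 + 4)) + A) = -85*(7/3 - 54) = -85*(-155/3) = 13175/3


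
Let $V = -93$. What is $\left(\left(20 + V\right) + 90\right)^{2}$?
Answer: $289$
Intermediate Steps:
$\left(\left(20 + V\right) + 90\right)^{2} = \left(\left(20 - 93\right) + 90\right)^{2} = \left(-73 + 90\right)^{2} = 17^{2} = 289$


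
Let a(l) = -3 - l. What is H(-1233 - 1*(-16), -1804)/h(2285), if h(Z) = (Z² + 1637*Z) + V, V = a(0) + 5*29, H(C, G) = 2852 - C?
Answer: 4069/8961912 ≈ 0.00045403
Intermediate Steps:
V = 142 (V = (-3 - 1*0) + 5*29 = (-3 + 0) + 145 = -3 + 145 = 142)
h(Z) = 142 + Z² + 1637*Z (h(Z) = (Z² + 1637*Z) + 142 = 142 + Z² + 1637*Z)
H(-1233 - 1*(-16), -1804)/h(2285) = (2852 - (-1233 - 1*(-16)))/(142 + 2285² + 1637*2285) = (2852 - (-1233 + 16))/(142 + 5221225 + 3740545) = (2852 - 1*(-1217))/8961912 = (2852 + 1217)*(1/8961912) = 4069*(1/8961912) = 4069/8961912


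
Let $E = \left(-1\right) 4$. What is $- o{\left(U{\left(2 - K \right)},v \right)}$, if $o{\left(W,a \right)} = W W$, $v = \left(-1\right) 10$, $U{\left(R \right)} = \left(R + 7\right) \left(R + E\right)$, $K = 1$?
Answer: $-576$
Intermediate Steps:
$E = -4$
$U{\left(R \right)} = \left(-4 + R\right) \left(7 + R\right)$ ($U{\left(R \right)} = \left(R + 7\right) \left(R - 4\right) = \left(7 + R\right) \left(-4 + R\right) = \left(-4 + R\right) \left(7 + R\right)$)
$v = -10$
$o{\left(W,a \right)} = W^{2}$
$- o{\left(U{\left(2 - K \right)},v \right)} = - \left(-28 + \left(2 - 1\right)^{2} + 3 \left(2 - 1\right)\right)^{2} = - \left(-28 + 1^{2} + 3 \cdot 1\right)^{2} = - \left(-28 + 1 + 3\right)^{2} = - \left(-24\right)^{2} = \left(-1\right) 576 = -576$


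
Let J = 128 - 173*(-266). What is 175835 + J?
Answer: 221981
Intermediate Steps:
J = 46146 (J = 128 + 46018 = 46146)
175835 + J = 175835 + 46146 = 221981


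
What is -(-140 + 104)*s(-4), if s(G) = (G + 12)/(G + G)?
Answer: -36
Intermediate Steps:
s(G) = (12 + G)/(2*G) (s(G) = (12 + G)/((2*G)) = (12 + G)*(1/(2*G)) = (12 + G)/(2*G))
-(-140 + 104)*s(-4) = -(-140 + 104)*(½)*(12 - 4)/(-4) = -(-36)*(½)*(-¼)*8 = -(-36)*(-1) = -1*36 = -36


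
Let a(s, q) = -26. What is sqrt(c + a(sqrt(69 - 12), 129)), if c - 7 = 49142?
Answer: sqrt(49123) ≈ 221.64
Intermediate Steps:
c = 49149 (c = 7 + 49142 = 49149)
sqrt(c + a(sqrt(69 - 12), 129)) = sqrt(49149 - 26) = sqrt(49123)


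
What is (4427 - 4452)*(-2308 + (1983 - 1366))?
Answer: 42275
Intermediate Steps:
(4427 - 4452)*(-2308 + (1983 - 1366)) = -25*(-2308 + 617) = -25*(-1691) = 42275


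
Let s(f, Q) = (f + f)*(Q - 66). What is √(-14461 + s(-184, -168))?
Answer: √71651 ≈ 267.68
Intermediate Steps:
s(f, Q) = 2*f*(-66 + Q) (s(f, Q) = (2*f)*(-66 + Q) = 2*f*(-66 + Q))
√(-14461 + s(-184, -168)) = √(-14461 + 2*(-184)*(-66 - 168)) = √(-14461 + 2*(-184)*(-234)) = √(-14461 + 86112) = √71651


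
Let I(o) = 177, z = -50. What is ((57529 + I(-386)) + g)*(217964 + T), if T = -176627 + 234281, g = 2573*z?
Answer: -19553443392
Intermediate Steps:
g = -128650 (g = 2573*(-50) = -128650)
T = 57654
((57529 + I(-386)) + g)*(217964 + T) = ((57529 + 177) - 128650)*(217964 + 57654) = (57706 - 128650)*275618 = -70944*275618 = -19553443392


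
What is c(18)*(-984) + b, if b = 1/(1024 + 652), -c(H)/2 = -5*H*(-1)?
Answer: 296853121/1676 ≈ 1.7712e+5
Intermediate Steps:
c(H) = -10*H (c(H) = -2*(-5*H)*(-1) = -10*H)
b = 1/1676 ≈ 0.00059666
c(18)*(-984) + b = -10*18*(-984) + 1/1676 = -180*(-984) + 1/1676 = 177120 + 1/1676 = 296853121/1676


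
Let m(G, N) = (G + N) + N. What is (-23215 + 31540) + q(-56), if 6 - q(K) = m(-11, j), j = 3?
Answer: 8336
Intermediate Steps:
m(G, N) = G + 2*N
q(K) = 11 (q(K) = 6 - (-11 + 2*3) = 6 - (-11 + 6) = 6 - 1*(-5) = 6 + 5 = 11)
(-23215 + 31540) + q(-56) = (-23215 + 31540) + 11 = 8325 + 11 = 8336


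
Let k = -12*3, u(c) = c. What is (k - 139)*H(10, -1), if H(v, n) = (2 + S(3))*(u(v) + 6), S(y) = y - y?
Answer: -5600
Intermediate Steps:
S(y) = 0
k = -36
H(v, n) = 12 + 2*v (H(v, n) = (2 + 0)*(v + 6) = 2*(6 + v) = 12 + 2*v)
(k - 139)*H(10, -1) = (-36 - 139)*(12 + 2*10) = -175*(12 + 20) = -175*32 = -5600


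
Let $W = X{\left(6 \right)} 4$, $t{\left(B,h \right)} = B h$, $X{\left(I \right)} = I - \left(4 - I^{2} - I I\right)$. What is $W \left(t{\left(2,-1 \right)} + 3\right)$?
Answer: $296$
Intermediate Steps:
$X{\left(I \right)} = -4 + I + 2 I^{2}$ ($X{\left(I \right)} = I + \left(\left(I^{2} + I^{2}\right) - 4\right) = I + \left(2 I^{2} - 4\right) = I + \left(-4 + 2 I^{2}\right) = -4 + I + 2 I^{2}$)
$W = 296$ ($W = \left(-4 + 6 + 2 \cdot 6^{2}\right) 4 = \left(-4 + 6 + 2 \cdot 36\right) 4 = \left(-4 + 6 + 72\right) 4 = 74 \cdot 4 = 296$)
$W \left(t{\left(2,-1 \right)} + 3\right) = 296 \left(2 \left(-1\right) + 3\right) = 296 \left(-2 + 3\right) = 296 \cdot 1 = 296$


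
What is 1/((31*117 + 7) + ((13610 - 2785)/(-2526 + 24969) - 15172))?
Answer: -22443/258936509 ≈ -8.6674e-5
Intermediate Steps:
1/((31*117 + 7) + ((13610 - 2785)/(-2526 + 24969) - 15172)) = 1/((3627 + 7) + (10825/22443 - 15172)) = 1/(3634 + (10825*(1/22443) - 15172)) = 1/(3634 + (10825/22443 - 15172)) = 1/(3634 - 340494371/22443) = 1/(-258936509/22443) = -22443/258936509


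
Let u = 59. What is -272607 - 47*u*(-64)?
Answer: -95135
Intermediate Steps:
-272607 - 47*u*(-64) = -272607 - 47*59*(-64) = -272607 - 2773*(-64) = -272607 + 177472 = -95135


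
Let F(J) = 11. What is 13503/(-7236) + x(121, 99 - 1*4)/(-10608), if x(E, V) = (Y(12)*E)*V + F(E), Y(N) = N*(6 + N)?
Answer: -503048015/2132208 ≈ -235.93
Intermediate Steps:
x(E, V) = 11 + 216*E*V (x(E, V) = ((12*(6 + 12))*E)*V + 11 = ((12*18)*E)*V + 11 = (216*E)*V + 11 = 216*E*V + 11 = 11 + 216*E*V)
13503/(-7236) + x(121, 99 - 1*4)/(-10608) = 13503/(-7236) + (11 + 216*121*(99 - 1*4))/(-10608) = 13503*(-1/7236) + (11 + 216*121*(99 - 4))*(-1/10608) = -4501/2412 + (11 + 216*121*95)*(-1/10608) = -4501/2412 + (11 + 2482920)*(-1/10608) = -4501/2412 + 2482931*(-1/10608) = -4501/2412 - 2482931/10608 = -503048015/2132208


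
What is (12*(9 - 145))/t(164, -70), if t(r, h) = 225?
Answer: -544/75 ≈ -7.2533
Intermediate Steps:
(12*(9 - 145))/t(164, -70) = (12*(9 - 145))/225 = (12*(-136))*(1/225) = -1632*1/225 = -544/75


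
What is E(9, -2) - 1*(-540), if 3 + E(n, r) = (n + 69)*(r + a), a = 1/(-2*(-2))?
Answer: 801/2 ≈ 400.50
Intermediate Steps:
a = ¼ (a = 1/4 = ¼ ≈ 0.25000)
E(n, r) = -3 + (69 + n)*(¼ + r) (E(n, r) = -3 + (n + 69)*(r + ¼) = -3 + (69 + n)*(¼ + r))
E(9, -2) - 1*(-540) = (57/4 + 69*(-2) + (¼)*9 + 9*(-2)) - 1*(-540) = (57/4 - 138 + 9/4 - 18) + 540 = -279/2 + 540 = 801/2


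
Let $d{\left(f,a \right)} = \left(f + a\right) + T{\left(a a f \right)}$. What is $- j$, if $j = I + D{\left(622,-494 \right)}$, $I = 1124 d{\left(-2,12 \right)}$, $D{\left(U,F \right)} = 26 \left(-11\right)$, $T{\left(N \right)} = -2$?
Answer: $-8706$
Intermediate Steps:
$D{\left(U,F \right)} = -286$
$d{\left(f,a \right)} = -2 + a + f$ ($d{\left(f,a \right)} = \left(f + a\right) - 2 = \left(a + f\right) - 2 = -2 + a + f$)
$I = 8992$ ($I = 1124 \left(-2 + 12 - 2\right) = 1124 \cdot 8 = 8992$)
$j = 8706$ ($j = 8992 - 286 = 8706$)
$- j = \left(-1\right) 8706 = -8706$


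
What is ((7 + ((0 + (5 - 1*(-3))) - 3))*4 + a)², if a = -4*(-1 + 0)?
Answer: 2704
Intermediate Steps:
a = 4 (a = -4*(-1) = 4)
((7 + ((0 + (5 - 1*(-3))) - 3))*4 + a)² = ((7 + ((0 + (5 - 1*(-3))) - 3))*4 + 4)² = ((7 + ((0 + (5 + 3)) - 3))*4 + 4)² = ((7 + ((0 + 8) - 3))*4 + 4)² = ((7 + (8 - 3))*4 + 4)² = ((7 + 5)*4 + 4)² = (12*4 + 4)² = (48 + 4)² = 52² = 2704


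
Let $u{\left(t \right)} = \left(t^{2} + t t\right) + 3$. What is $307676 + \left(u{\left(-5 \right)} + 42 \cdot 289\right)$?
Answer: $319867$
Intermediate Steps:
$u{\left(t \right)} = 3 + 2 t^{2}$ ($u{\left(t \right)} = \left(t^{2} + t^{2}\right) + 3 = 2 t^{2} + 3 = 3 + 2 t^{2}$)
$307676 + \left(u{\left(-5 \right)} + 42 \cdot 289\right) = 307676 + \left(\left(3 + 2 \left(-5\right)^{2}\right) + 42 \cdot 289\right) = 307676 + \left(\left(3 + 2 \cdot 25\right) + 12138\right) = 307676 + \left(\left(3 + 50\right) + 12138\right) = 307676 + \left(53 + 12138\right) = 307676 + 12191 = 319867$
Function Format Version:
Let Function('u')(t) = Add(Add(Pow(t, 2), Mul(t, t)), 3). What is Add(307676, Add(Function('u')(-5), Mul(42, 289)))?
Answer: 319867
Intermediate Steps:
Function('u')(t) = Add(3, Mul(2, Pow(t, 2))) (Function('u')(t) = Add(Add(Pow(t, 2), Pow(t, 2)), 3) = Add(Mul(2, Pow(t, 2)), 3) = Add(3, Mul(2, Pow(t, 2))))
Add(307676, Add(Function('u')(-5), Mul(42, 289))) = Add(307676, Add(Add(3, Mul(2, Pow(-5, 2))), Mul(42, 289))) = Add(307676, Add(Add(3, Mul(2, 25)), 12138)) = Add(307676, Add(Add(3, 50), 12138)) = Add(307676, Add(53, 12138)) = Add(307676, 12191) = 319867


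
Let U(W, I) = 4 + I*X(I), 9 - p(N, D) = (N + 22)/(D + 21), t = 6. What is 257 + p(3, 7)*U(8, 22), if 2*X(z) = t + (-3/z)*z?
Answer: 15595/28 ≈ 556.96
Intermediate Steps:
X(z) = 3/2 (X(z) = (6 + (-3/z)*z)/2 = (6 - 3)/2 = (½)*3 = 3/2)
p(N, D) = 9 - (22 + N)/(21 + D) (p(N, D) = 9 - (N + 22)/(D + 21) = 9 - (22 + N)/(21 + D))
U(W, I) = 4 + 3*I/2 (U(W, I) = 4 + I*(3/2) = 4 + 3*I/2)
257 + p(3, 7)*U(8, 22) = 257 + ((167 - 1*3 + 9*7)/(21 + 7))*(4 + (3/2)*22) = 257 + ((167 - 3 + 63)/28)*(4 + 33) = 257 + ((1/28)*227)*37 = 257 + (227/28)*37 = 257 + 8399/28 = 15595/28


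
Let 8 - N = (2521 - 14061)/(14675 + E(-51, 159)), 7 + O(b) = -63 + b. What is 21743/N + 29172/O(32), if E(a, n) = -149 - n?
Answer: 4090473003/2403044 ≈ 1702.2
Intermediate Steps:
O(b) = -70 + b (O(b) = -7 + (-63 + b) = -70 + b)
N = 126476/14367 (N = 8 - (2521 - 14061)/(14675 + (-149 - 1*159)) = 8 - (-11540)/(14675 + (-149 - 159)) = 8 - (-11540)/(14675 - 308) = 8 - (-11540)/14367 = 8 - 1*(-11540/14367) = 8 + 11540/14367 = 126476/14367 ≈ 8.8032)
21743/N + 29172/O(32) = 21743/(126476/14367) + 29172/(-70 + 32) = 21743*(14367/126476) + 29172/(-38) = 312381681/126476 + 29172*(-1/38) = 312381681/126476 - 14586/19 = 4090473003/2403044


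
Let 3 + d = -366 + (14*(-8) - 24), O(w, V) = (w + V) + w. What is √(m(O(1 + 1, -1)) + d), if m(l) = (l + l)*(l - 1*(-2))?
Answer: 5*I*√19 ≈ 21.794*I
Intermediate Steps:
O(w, V) = V + 2*w (O(w, V) = (V + w) + w = V + 2*w)
m(l) = 2*l*(2 + l) (m(l) = (2*l)*(l + 2) = (2*l)*(2 + l) = 2*l*(2 + l))
d = -505 (d = -3 + (-366 + (14*(-8) - 24)) = -3 + (-366 + (-112 - 24)) = -3 + (-366 - 136) = -3 - 502 = -505)
√(m(O(1 + 1, -1)) + d) = √(2*(-1 + 2*(1 + 1))*(2 + (-1 + 2*(1 + 1))) - 505) = √(2*(-1 + 2*2)*(2 + (-1 + 2*2)) - 505) = √(2*(-1 + 4)*(2 + (-1 + 4)) - 505) = √(2*3*(2 + 3) - 505) = √(2*3*5 - 505) = √(30 - 505) = √(-475) = 5*I*√19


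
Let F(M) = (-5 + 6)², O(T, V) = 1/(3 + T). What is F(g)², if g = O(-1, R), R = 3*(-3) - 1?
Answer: 1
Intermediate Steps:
R = -10 (R = -9 - 1 = -10)
g = ½ (g = 1/(3 - 1) = 1/2 = ½ ≈ 0.50000)
F(M) = 1 (F(M) = 1² = 1)
F(g)² = 1² = 1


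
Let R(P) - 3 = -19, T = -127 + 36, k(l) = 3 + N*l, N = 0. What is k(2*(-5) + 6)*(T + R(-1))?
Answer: -321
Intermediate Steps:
k(l) = 3 (k(l) = 3 + 0*l = 3 + 0 = 3)
T = -91
R(P) = -16 (R(P) = 3 - 19 = -16)
k(2*(-5) + 6)*(T + R(-1)) = 3*(-91 - 16) = 3*(-107) = -321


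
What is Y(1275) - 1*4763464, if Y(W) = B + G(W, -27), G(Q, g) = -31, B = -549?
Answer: -4764044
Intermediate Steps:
Y(W) = -580 (Y(W) = -549 - 31 = -580)
Y(1275) - 1*4763464 = -580 - 1*4763464 = -580 - 4763464 = -4764044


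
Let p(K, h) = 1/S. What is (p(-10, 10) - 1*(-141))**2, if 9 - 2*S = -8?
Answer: 5755201/289 ≈ 19914.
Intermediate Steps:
S = 17/2 (S = 9/2 - 1/2*(-8) = 9/2 + 4 = 17/2 ≈ 8.5000)
p(K, h) = 2/17 (p(K, h) = 1/(17/2) = 2/17)
(p(-10, 10) - 1*(-141))**2 = (2/17 - 1*(-141))**2 = (2/17 + 141)**2 = (2399/17)**2 = 5755201/289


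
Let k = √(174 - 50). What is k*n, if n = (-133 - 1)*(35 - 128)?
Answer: 24924*√31 ≈ 1.3877e+5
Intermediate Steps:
k = 2*√31 (k = √124 = 2*√31 ≈ 11.136)
n = 12462 (n = -134*(-93) = 12462)
k*n = (2*√31)*12462 = 24924*√31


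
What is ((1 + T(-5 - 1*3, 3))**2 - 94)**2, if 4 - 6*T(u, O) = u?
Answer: 7225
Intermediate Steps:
T(u, O) = 2/3 - u/6
((1 + T(-5 - 1*3, 3))**2 - 94)**2 = ((1 + (2/3 - (-5 - 1*3)/6))**2 - 94)**2 = ((1 + (2/3 - (-5 - 3)/6))**2 - 94)**2 = ((1 + (2/3 - 1/6*(-8)))**2 - 94)**2 = ((1 + (2/3 + 4/3))**2 - 94)**2 = ((1 + 2)**2 - 94)**2 = (3**2 - 94)**2 = (9 - 94)**2 = (-85)**2 = 7225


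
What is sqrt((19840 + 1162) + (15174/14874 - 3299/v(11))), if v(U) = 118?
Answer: 3*sqrt(199424183760210)/292522 ≈ 144.83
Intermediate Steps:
sqrt((19840 + 1162) + (15174/14874 - 3299/v(11))) = sqrt((19840 + 1162) + (15174/14874 - 3299/118)) = sqrt(21002 + (15174*(1/14874) - 3299*1/118)) = sqrt(21002 + (2529/2479 - 3299/118)) = sqrt(21002 - 7879799/292522) = sqrt(6135667245/292522) = 3*sqrt(199424183760210)/292522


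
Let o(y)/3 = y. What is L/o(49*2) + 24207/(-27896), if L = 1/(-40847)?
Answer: -145351163311/167501783064 ≈ -0.86776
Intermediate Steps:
o(y) = 3*y
L = -1/40847 ≈ -2.4482e-5
L/o(49*2) + 24207/(-27896) = -1/(40847*(3*(49*2))) + 24207/(-27896) = -1/(40847*(3*98)) + 24207*(-1/27896) = -1/40847/294 - 24207/27896 = -1/40847*1/294 - 24207/27896 = -1/12009018 - 24207/27896 = -145351163311/167501783064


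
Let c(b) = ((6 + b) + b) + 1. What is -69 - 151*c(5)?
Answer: -2636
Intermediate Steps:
c(b) = 7 + 2*b (c(b) = (6 + 2*b) + 1 = 7 + 2*b)
-69 - 151*c(5) = -69 - 151*(7 + 2*5) = -69 - 151*(7 + 10) = -69 - 151*17 = -69 - 2567 = -2636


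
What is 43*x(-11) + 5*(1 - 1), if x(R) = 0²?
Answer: 0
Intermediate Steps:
x(R) = 0
43*x(-11) + 5*(1 - 1) = 43*0 + 5*(1 - 1) = 0 + 5*0 = 0 + 0 = 0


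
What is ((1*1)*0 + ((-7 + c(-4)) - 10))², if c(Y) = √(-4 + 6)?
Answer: (17 - √2)² ≈ 242.92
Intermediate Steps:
c(Y) = √2
((1*1)*0 + ((-7 + c(-4)) - 10))² = ((1*1)*0 + ((-7 + √2) - 10))² = (1*0 + (-17 + √2))² = (0 + (-17 + √2))² = (-17 + √2)²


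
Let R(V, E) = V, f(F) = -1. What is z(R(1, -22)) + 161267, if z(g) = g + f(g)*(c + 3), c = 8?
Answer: 161257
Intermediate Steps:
z(g) = -11 + g (z(g) = g - (8 + 3) = g - 1*11 = g - 11 = -11 + g)
z(R(1, -22)) + 161267 = (-11 + 1) + 161267 = -10 + 161267 = 161257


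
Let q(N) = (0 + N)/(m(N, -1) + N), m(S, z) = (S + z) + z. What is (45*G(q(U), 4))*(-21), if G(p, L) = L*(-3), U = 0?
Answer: 11340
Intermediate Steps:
m(S, z) = S + 2*z
q(N) = N/(-2 + 2*N) (q(N) = (0 + N)/((N + 2*(-1)) + N) = N/((N - 2) + N) = N/((-2 + N) + N) = N/(-2 + 2*N))
G(p, L) = -3*L
(45*G(q(U), 4))*(-21) = (45*(-3*4))*(-21) = (45*(-12))*(-21) = -540*(-21) = 11340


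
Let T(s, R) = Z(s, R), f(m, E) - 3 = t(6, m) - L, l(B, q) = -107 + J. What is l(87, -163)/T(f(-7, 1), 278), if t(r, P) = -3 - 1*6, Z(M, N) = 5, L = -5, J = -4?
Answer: -111/5 ≈ -22.200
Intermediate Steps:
t(r, P) = -9 (t(r, P) = -3 - 6 = -9)
l(B, q) = -111 (l(B, q) = -107 - 4 = -111)
f(m, E) = -1 (f(m, E) = 3 + (-9 - 1*(-5)) = 3 + (-9 + 5) = 3 - 4 = -1)
T(s, R) = 5
l(87, -163)/T(f(-7, 1), 278) = -111/5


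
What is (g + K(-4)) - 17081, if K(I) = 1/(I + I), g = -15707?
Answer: -262305/8 ≈ -32788.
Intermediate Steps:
K(I) = 1/(2*I)
(g + K(-4)) - 17081 = (-15707 + (½)/(-4)) - 17081 = (-15707 + (½)*(-¼)) - 17081 = (-15707 - ⅛) - 17081 = -125657/8 - 17081 = -262305/8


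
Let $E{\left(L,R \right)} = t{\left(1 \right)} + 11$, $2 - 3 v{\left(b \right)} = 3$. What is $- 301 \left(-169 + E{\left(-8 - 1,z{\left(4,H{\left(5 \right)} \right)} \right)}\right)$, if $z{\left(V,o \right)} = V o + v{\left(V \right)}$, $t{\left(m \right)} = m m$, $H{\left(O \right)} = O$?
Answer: $47257$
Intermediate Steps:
$v{\left(b \right)} = - \frac{1}{3}$ ($v{\left(b \right)} = \frac{2}{3} - 1 = - \frac{1}{3}$)
$t{\left(m \right)} = m^{2}$
$z{\left(V,o \right)} = - \frac{1}{3} + V o$ ($z{\left(V,o \right)} = V o - \frac{1}{3} = - \frac{1}{3} + V o$)
$E{\left(L,R \right)} = 12$ ($E{\left(L,R \right)} = 1^{2} + 11 = 1 + 11 = 12$)
$- 301 \left(-169 + E{\left(-8 - 1,z{\left(4,H{\left(5 \right)} \right)} \right)}\right) = - 301 \left(-169 + 12\right) = \left(-301\right) \left(-157\right) = 47257$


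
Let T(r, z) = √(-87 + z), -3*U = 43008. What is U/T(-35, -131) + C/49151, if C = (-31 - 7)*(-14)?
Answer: 532/49151 + 7168*I*√218/109 ≈ 0.010824 + 970.96*I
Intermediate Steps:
U = -14336 (U = -⅓*43008 = -14336)
C = 532 (C = -38*(-14) = 532)
U/T(-35, -131) + C/49151 = -14336/√(-87 - 131) + 532/49151 = -14336*(-I*√218/218) + 532*(1/49151) = -14336*(-I*√218/218) + 532/49151 = -(-7168)*I*√218/109 + 532/49151 = 7168*I*√218/109 + 532/49151 = 532/49151 + 7168*I*√218/109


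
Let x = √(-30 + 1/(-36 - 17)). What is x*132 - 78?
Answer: -78 + 132*I*√84323/53 ≈ -78.0 + 723.22*I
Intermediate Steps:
x = I*√84323/53 (x = √(-30 + 1/(-53)) = √(-30 - 1/53) = √(-1591/53) = I*√84323/53 ≈ 5.479*I)
x*132 - 78 = (I*√84323/53)*132 - 78 = 132*I*√84323/53 - 78 = -78 + 132*I*√84323/53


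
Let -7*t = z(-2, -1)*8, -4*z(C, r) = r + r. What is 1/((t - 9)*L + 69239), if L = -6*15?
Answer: 7/490703 ≈ 1.4265e-5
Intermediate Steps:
L = -90
z(C, r) = -r/2 (z(C, r) = -(r + r)/4 = -r/2)
t = -4/7 (t = -(-½*(-1))*8/7 = -8/14 = -⅐*4 = -4/7 ≈ -0.57143)
1/((t - 9)*L + 69239) = 1/((-4/7 - 9)*(-90) + 69239) = 1/(-67/7*(-90) + 69239) = 1/(6030/7 + 69239) = 1/(490703/7) = 7/490703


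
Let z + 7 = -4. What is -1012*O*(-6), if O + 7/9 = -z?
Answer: 186208/3 ≈ 62069.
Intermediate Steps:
z = -11 (z = -7 - 4 = -11)
O = 92/9 (O = -7/9 - 1*(-11) = -7/9 + 11 = 92/9 ≈ 10.222)
-1012*O*(-6) = -1012*(92/9)*(-6) = -1012*(-184)/3 = -506*(-368/3) = 186208/3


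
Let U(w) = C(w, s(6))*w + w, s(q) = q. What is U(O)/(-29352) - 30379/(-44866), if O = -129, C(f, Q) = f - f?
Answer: 149578687/219484472 ≈ 0.68150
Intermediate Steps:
C(f, Q) = 0
U(w) = w (U(w) = 0*w + w = 0 + w = w)
U(O)/(-29352) - 30379/(-44866) = -129/(-29352) - 30379/(-44866) = -129*(-1/29352) - 30379*(-1/44866) = 43/9784 + 30379/44866 = 149578687/219484472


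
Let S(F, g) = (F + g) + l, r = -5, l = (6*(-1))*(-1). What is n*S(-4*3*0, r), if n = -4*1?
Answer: -4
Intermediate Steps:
l = 6 (l = -6*(-1) = 6)
n = -4
S(F, g) = 6 + F + g (S(F, g) = (F + g) + 6 = 6 + F + g)
n*S(-4*3*0, r) = -4*(6 - 4*3*0 - 5) = -4*(6 - 12*0 - 5) = -4*(6 + 0 - 5) = -4*1 = -4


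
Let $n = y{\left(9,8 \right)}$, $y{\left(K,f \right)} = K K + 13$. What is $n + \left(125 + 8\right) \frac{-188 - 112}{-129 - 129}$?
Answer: $\frac{10692}{43} \approx 248.65$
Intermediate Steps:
$y{\left(K,f \right)} = 13 + K^{2}$ ($y{\left(K,f \right)} = K^{2} + 13 = 13 + K^{2}$)
$n = 94$ ($n = 13 + 9^{2} = 13 + 81 = 94$)
$n + \left(125 + 8\right) \frac{-188 - 112}{-129 - 129} = 94 + \left(125 + 8\right) \frac{-188 - 112}{-129 - 129} = 94 + 133 \left(- \frac{300}{-258}\right) = 94 + 133 \left(\left(-300\right) \left(- \frac{1}{258}\right)\right) = 94 + 133 \cdot \frac{50}{43} = 94 + \frac{6650}{43} = \frac{10692}{43}$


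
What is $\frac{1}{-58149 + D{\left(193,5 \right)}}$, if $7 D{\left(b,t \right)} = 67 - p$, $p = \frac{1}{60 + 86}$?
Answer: $- \frac{1022}{59418497} \approx -1.72 \cdot 10^{-5}$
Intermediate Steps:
$p = \frac{1}{146} \approx 0.0068493$
$D{\left(b,t \right)} = \frac{9781}{1022}$ ($D{\left(b,t \right)} = \frac{67 - \frac{1}{146}}{7} = \frac{1}{7} \cdot \frac{9781}{146} = \frac{9781}{1022}$)
$\frac{1}{-58149 + D{\left(193,5 \right)}} = \frac{1}{-58149 + \frac{9781}{1022}} = \frac{1}{- \frac{59418497}{1022}} = - \frac{1022}{59418497}$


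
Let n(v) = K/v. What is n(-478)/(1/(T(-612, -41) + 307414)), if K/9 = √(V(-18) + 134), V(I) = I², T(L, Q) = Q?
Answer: -2766357*√458/478 ≈ -1.2385e+5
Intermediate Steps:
K = 9*√458 (K = 9*√((-18)² + 134) = 9*√(324 + 134) = 9*√458 ≈ 192.61)
n(v) = 9*√458/v (n(v) = (9*√458)/v = 9*√458/v)
n(-478)/(1/(T(-612, -41) + 307414)) = (9*√458/(-478))/(1/(-41 + 307414)) = (9*√458*(-1/478))/(1/307373) = (-9*√458/478)/(1/307373) = -9*√458/478*307373 = -2766357*√458/478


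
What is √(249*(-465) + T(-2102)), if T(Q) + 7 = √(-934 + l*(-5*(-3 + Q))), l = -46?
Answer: √(-115792 + 2*I*√121271) ≈ 1.023 + 340.28*I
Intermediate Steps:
T(Q) = -7 + √(-1624 + 230*Q) (T(Q) = -7 + √(-934 - (-230)*(-3 + Q)) = -7 + √(-934 - 46*(15 - 5*Q)) = -7 + √(-934 + (-690 + 230*Q)) = -7 + √(-1624 + 230*Q))
√(249*(-465) + T(-2102)) = √(249*(-465) + (-7 + √(-1624 + 230*(-2102)))) = √(-115785 + (-7 + √(-1624 - 483460))) = √(-115785 + (-7 + √(-485084))) = √(-115785 + (-7 + 2*I*√121271)) = √(-115792 + 2*I*√121271)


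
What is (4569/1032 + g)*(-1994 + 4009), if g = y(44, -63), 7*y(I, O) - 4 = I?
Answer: 54753595/2408 ≈ 22738.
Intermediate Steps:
y(I, O) = 4/7 + I/7
g = 48/7 (g = 4/7 + (⅐)*44 = 4/7 + 44/7 = 48/7 ≈ 6.8571)
(4569/1032 + g)*(-1994 + 4009) = (4569/1032 + 48/7)*(-1994 + 4009) = (4569*(1/1032) + 48/7)*2015 = (1523/344 + 48/7)*2015 = (27173/2408)*2015 = 54753595/2408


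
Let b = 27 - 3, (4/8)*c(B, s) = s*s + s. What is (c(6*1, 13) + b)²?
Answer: 150544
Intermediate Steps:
c(B, s) = 2*s + 2*s² (c(B, s) = 2*(s*s + s) = 2*(s² + s) = 2*(s + s²) = 2*s + 2*s²)
b = 24
(c(6*1, 13) + b)² = (2*13*(1 + 13) + 24)² = (2*13*14 + 24)² = (364 + 24)² = 388² = 150544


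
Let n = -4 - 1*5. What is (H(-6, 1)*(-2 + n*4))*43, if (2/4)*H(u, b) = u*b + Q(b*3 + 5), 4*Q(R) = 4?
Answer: 16340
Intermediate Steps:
Q(R) = 1 (Q(R) = (¼)*4 = 1)
n = -9 (n = -4 - 5 = -9)
H(u, b) = 2 + 2*b*u (H(u, b) = 2*(u*b + 1) = 2*(b*u + 1) = 2*(1 + b*u) = 2 + 2*b*u)
(H(-6, 1)*(-2 + n*4))*43 = ((2 + 2*1*(-6))*(-2 - 9*4))*43 = ((2 - 12)*(-2 - 36))*43 = -10*(-38)*43 = 380*43 = 16340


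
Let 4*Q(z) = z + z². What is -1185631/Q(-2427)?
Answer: -2371262/2943951 ≈ -0.80547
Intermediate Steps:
Q(z) = z/4 + z²/4 (Q(z) = (z + z²)/4 = z/4 + z²/4)
-1185631/Q(-2427) = -1185631*(-4/(2427*(1 - 2427))) = -1185631/((¼)*(-2427)*(-2426)) = -1185631/2943951/2 = -1185631*2/2943951 = -2371262/2943951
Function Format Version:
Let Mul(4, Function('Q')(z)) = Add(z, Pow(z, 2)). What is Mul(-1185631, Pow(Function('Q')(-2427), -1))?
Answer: Rational(-2371262, 2943951) ≈ -0.80547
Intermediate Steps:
Function('Q')(z) = Add(Mul(Rational(1, 4), z), Mul(Rational(1, 4), Pow(z, 2))) (Function('Q')(z) = Mul(Rational(1, 4), Add(z, Pow(z, 2))) = Add(Mul(Rational(1, 4), z), Mul(Rational(1, 4), Pow(z, 2))))
Mul(-1185631, Pow(Function('Q')(-2427), -1)) = Mul(-1185631, Pow(Mul(Rational(1, 4), -2427, Add(1, -2427)), -1)) = Mul(-1185631, Pow(Mul(Rational(1, 4), -2427, -2426), -1)) = Mul(-1185631, Pow(Rational(2943951, 2), -1)) = Mul(-1185631, Rational(2, 2943951)) = Rational(-2371262, 2943951)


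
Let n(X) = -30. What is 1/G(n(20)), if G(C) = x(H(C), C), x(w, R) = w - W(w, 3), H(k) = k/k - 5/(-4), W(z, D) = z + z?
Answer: -4/9 ≈ -0.44444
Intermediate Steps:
W(z, D) = 2*z
H(k) = 9/4 (H(k) = 1 - 5*(-1/4) = 1 + 5/4 = 9/4)
x(w, R) = -w (x(w, R) = w - 2*w = -w)
G(C) = -9/4 (G(C) = -1*9/4 = -9/4)
1/G(n(20)) = 1/(-9/4) = -4/9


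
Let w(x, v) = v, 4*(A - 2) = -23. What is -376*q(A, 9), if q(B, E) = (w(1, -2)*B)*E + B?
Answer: -23970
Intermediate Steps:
A = -15/4 (A = 2 + (¼)*(-23) = 2 - 23/4 = -15/4 ≈ -3.7500)
q(B, E) = B - 2*B*E (q(B, E) = (-2*B)*E + B = -2*B*E + B = B - 2*B*E)
-376*q(A, 9) = -(-1410)*(1 - 2*9) = -(-1410)*(1 - 18) = -(-1410)*(-17) = -376*255/4 = -23970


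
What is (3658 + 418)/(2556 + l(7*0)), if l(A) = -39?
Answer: 4076/2517 ≈ 1.6194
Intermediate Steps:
(3658 + 418)/(2556 + l(7*0)) = (3658 + 418)/(2556 - 39) = 4076/2517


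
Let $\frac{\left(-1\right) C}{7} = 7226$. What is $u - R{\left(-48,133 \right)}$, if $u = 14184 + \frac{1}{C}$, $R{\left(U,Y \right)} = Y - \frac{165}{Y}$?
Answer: $\frac{13505018229}{961058} \approx 14052.0$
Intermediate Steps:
$C = -50582$ ($C = \left(-7\right) 7226 = -50582$)
$u = \frac{717455087}{50582}$ ($u = 14184 + \frac{1}{-50582} = 14184 - \frac{1}{50582} = \frac{717455087}{50582} \approx 14184.0$)
$u - R{\left(-48,133 \right)} = \frac{717455087}{50582} - \left(133 - \frac{165}{133}\right) = \frac{717455087}{50582} - \frac{17524}{133} = \frac{13505018229}{961058}$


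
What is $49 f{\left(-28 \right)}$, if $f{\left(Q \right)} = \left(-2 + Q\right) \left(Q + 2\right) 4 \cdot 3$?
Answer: $458640$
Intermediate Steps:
$f{\left(Q \right)} = 12 \left(-2 + Q\right) \left(2 + Q\right)$ ($f{\left(Q \right)} = \left(-2 + Q\right) \left(2 + Q\right) 4 \cdot 3 = 4 \left(-2 + Q\right) \left(2 + Q\right) 3 = 12 \left(-2 + Q\right) \left(2 + Q\right)$)
$49 f{\left(-28 \right)} = 49 \left(-48 + 12 \left(-28\right)^{2}\right) = 49 \left(-48 + 12 \cdot 784\right) = 49 \left(-48 + 9408\right) = 49 \cdot 9360 = 458640$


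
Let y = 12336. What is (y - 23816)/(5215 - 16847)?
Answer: 1435/1454 ≈ 0.98693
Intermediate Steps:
(y - 23816)/(5215 - 16847) = (12336 - 23816)/(5215 - 16847) = -11480/(-11632) = -11480*(-1/11632) = 1435/1454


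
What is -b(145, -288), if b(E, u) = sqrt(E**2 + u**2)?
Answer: -sqrt(103969) ≈ -322.44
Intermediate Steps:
-b(145, -288) = -sqrt(145**2 + (-288)**2) = -sqrt(21025 + 82944) = -sqrt(103969)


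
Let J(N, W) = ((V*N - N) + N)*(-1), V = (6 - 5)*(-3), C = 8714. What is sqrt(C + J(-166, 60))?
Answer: 2*sqrt(2054) ≈ 90.642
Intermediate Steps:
V = -3 (V = 1*(-3) = -3)
J(N, W) = 3*N (J(N, W) = ((-3*N - N) + N)*(-1) = (-4*N + N)*(-1) = -3*N*(-1) = 3*N)
sqrt(C + J(-166, 60)) = sqrt(8714 + 3*(-166)) = sqrt(8714 - 498) = sqrt(8216) = 2*sqrt(2054)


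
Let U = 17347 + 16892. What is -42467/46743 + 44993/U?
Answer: 216360062/533477859 ≈ 0.40557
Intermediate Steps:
U = 34239
-42467/46743 + 44993/U = -42467/46743 + 44993/34239 = 216360062/533477859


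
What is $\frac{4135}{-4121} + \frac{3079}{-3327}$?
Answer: $- \frac{26445704}{13710567} \approx -1.9289$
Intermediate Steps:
$\frac{4135}{-4121} + \frac{3079}{-3327} = 4135 \left(- \frac{1}{4121}\right) + 3079 \left(- \frac{1}{3327}\right) = - \frac{4135}{4121} - \frac{3079}{3327} = - \frac{26445704}{13710567}$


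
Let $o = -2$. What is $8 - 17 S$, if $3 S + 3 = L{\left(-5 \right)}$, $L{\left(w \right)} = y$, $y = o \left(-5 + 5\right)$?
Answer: $25$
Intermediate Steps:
$y = 0$ ($y = - 2 \left(-5 + 5\right) = \left(-2\right) 0 = 0$)
$L{\left(w \right)} = 0$
$S = -1$ ($S = -1 + \frac{1}{3} \cdot 0 = -1 + 0 = -1$)
$8 - 17 S = 8 - -17 = 8 + 17 = 25$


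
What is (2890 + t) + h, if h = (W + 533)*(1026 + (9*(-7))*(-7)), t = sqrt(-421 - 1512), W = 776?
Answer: 1923193 + I*sqrt(1933) ≈ 1.9232e+6 + 43.966*I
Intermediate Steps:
t = I*sqrt(1933) (t = sqrt(-1933) = I*sqrt(1933) ≈ 43.966*I)
h = 1920303 (h = (776 + 533)*(1026 + (9*(-7))*(-7)) = 1309*(1026 - 63*(-7)) = 1309*(1026 + 441) = 1309*1467 = 1920303)
(2890 + t) + h = (2890 + I*sqrt(1933)) + 1920303 = 1923193 + I*sqrt(1933)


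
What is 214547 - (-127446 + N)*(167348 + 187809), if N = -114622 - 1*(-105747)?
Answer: 48415571944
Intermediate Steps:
N = -8875 (N = -114622 + 105747 = -8875)
214547 - (-127446 + N)*(167348 + 187809) = 214547 - (-127446 - 8875)*(167348 + 187809) = 214547 - (-136321)*355157 = 214547 - 1*(-48415357397) = 214547 + 48415357397 = 48415571944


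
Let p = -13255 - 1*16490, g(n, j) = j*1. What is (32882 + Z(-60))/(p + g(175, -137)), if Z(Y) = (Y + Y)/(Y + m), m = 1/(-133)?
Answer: -131223601/119244121 ≈ -1.1005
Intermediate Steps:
m = -1/133 ≈ -0.0075188
g(n, j) = j
p = -29745 (p = -13255 - 16490 = -29745)
Z(Y) = 2*Y/(-1/133 + Y) (Z(Y) = (Y + Y)/(Y - 1/133) = (2*Y)/(-1/133 + Y) = 2*Y/(-1/133 + Y))
(32882 + Z(-60))/(p + g(175, -137)) = (32882 + 266*(-60)/(-1 + 133*(-60)))/(-29745 - 137) = (32882 + 266*(-60)/(-1 - 7980))/(-29882) = (32882 + 266*(-60)/(-7981))*(-1/29882) = (32882 + 266*(-60)*(-1/7981))*(-1/29882) = (32882 + 15960/7981)*(-1/29882) = (262447202/7981)*(-1/29882) = -131223601/119244121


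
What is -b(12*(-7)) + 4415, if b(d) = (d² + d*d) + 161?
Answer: -9858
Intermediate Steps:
b(d) = 161 + 2*d² (b(d) = (d² + d²) + 161 = 2*d² + 161 = 161 + 2*d²)
-b(12*(-7)) + 4415 = -(161 + 2*(12*(-7))²) + 4415 = -(161 + 2*(-84)²) + 4415 = -(161 + 2*7056) + 4415 = -(161 + 14112) + 4415 = -1*14273 + 4415 = -14273 + 4415 = -9858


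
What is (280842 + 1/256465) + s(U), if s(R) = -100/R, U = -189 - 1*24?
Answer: 15341594218603/54627045 ≈ 2.8084e+5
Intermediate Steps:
U = -213 (U = -189 - 24 = -213)
(280842 + 1/256465) + s(U) = (280842 + 1/256465) - 100/(-213) = (280842 + 1/256465) - 100*(-1/213) = 72026143531/256465 + 100/213 = 15341594218603/54627045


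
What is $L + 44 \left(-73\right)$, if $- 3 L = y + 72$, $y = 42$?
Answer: $-3250$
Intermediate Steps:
$L = -38$ ($L = - \frac{42 + 72}{3} = \left(- \frac{1}{3}\right) 114 = -38$)
$L + 44 \left(-73\right) = -38 + 44 \left(-73\right) = -38 - 3212 = -3250$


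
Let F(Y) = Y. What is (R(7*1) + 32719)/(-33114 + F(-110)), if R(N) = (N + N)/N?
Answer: -32721/33224 ≈ -0.98486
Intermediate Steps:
R(N) = 2 (R(N) = (2*N)/N = 2)
(R(7*1) + 32719)/(-33114 + F(-110)) = (2 + 32719)/(-33114 - 110) = 32721/(-33224) = 32721*(-1/33224) = -32721/33224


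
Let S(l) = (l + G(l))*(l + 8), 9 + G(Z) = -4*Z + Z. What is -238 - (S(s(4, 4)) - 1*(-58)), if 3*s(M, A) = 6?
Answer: -166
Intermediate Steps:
G(Z) = -9 - 3*Z (G(Z) = -9 + (-4*Z + Z) = -9 - 3*Z)
s(M, A) = 2 (s(M, A) = (⅓)*6 = 2)
S(l) = (-9 - 2*l)*(8 + l) (S(l) = (l + (-9 - 3*l))*(l + 8) = (-9 - 2*l)*(8 + l))
-238 - (S(s(4, 4)) - 1*(-58)) = -238 - ((-72 - 25*2 - 2*2²) - 1*(-58)) = -238 - ((-72 - 50 - 2*4) + 58) = -238 - ((-72 - 50 - 8) + 58) = -238 - (-130 + 58) = -238 - 1*(-72) = -238 + 72 = -166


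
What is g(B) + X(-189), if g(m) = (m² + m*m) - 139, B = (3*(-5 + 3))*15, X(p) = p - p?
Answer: 16061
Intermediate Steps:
X(p) = 0
B = -90 (B = (3*(-2))*15 = -6*15 = -90)
g(m) = -139 + 2*m² (g(m) = (m² + m²) - 139 = 2*m² - 139 = -139 + 2*m²)
g(B) + X(-189) = (-139 + 2*(-90)²) + 0 = (-139 + 2*8100) + 0 = (-139 + 16200) + 0 = 16061 + 0 = 16061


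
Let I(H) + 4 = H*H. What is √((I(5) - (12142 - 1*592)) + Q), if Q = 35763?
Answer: √24234 ≈ 155.67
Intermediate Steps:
I(H) = -4 + H² (I(H) = -4 + H*H = -4 + H²)
√((I(5) - (12142 - 1*592)) + Q) = √(((-4 + 5²) - (12142 - 1*592)) + 35763) = √(((-4 + 25) - (12142 - 592)) + 35763) = √((21 - 1*11550) + 35763) = √((21 - 11550) + 35763) = √(-11529 + 35763) = √24234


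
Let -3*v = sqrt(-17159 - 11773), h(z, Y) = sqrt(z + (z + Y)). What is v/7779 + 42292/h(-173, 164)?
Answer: 2*I*(-246742101*sqrt(182) - 91*sqrt(7233))/2123667 ≈ -3134.9*I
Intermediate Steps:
h(z, Y) = sqrt(Y + 2*z) (h(z, Y) = sqrt(z + (Y + z)) = sqrt(Y + 2*z))
v = -2*I*sqrt(7233)/3 (v = -sqrt(-17159 - 11773)/3 = -2*I*sqrt(7233)/3 ≈ -56.698*I)
v/7779 + 42292/h(-173, 164) = -2*I*sqrt(7233)/3/7779 + 42292/(sqrt(164 + 2*(-173))) = -2*I*sqrt(7233)/3*(1/7779) + 42292/(sqrt(164 - 346)) = -2*I*sqrt(7233)/23337 + 42292/(sqrt(-182)) = -2*I*sqrt(7233)/23337 + 42292/((I*sqrt(182))) = -2*I*sqrt(7233)/23337 + 42292*(-I*sqrt(182)/182) = -2*I*sqrt(7233)/23337 - 21146*I*sqrt(182)/91 = -21146*I*sqrt(182)/91 - 2*I*sqrt(7233)/23337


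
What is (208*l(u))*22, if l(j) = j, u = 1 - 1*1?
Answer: 0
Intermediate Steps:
u = 0 (u = 1 - 1 = 0)
(208*l(u))*22 = (208*0)*22 = 0*22 = 0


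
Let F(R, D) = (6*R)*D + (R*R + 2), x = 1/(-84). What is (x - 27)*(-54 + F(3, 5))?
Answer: -106643/84 ≈ -1269.6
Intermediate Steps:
x = -1/84 ≈ -0.011905
F(R, D) = 2 + R² + 6*D*R (F(R, D) = 6*D*R + (R² + 2) = 6*D*R + (2 + R²) = 2 + R² + 6*D*R)
(x - 27)*(-54 + F(3, 5)) = (-1/84 - 27)*(-54 + (2 + 3² + 6*5*3)) = -2269*(-54 + (2 + 9 + 90))/84 = -2269*(-54 + 101)/84 = -2269/84*47 = -106643/84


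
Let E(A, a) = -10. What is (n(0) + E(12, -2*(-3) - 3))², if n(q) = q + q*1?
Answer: 100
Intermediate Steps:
n(q) = 2*q (n(q) = q + q = 2*q)
(n(0) + E(12, -2*(-3) - 3))² = (2*0 - 10)² = (0 - 10)² = (-10)² = 100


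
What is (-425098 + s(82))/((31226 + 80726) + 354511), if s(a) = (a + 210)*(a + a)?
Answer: -377210/466463 ≈ -0.80866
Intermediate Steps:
s(a) = 2*a*(210 + a) (s(a) = (210 + a)*(2*a) = 2*a*(210 + a))
(-425098 + s(82))/((31226 + 80726) + 354511) = (-425098 + 2*82*(210 + 82))/((31226 + 80726) + 354511) = (-425098 + 2*82*292)/(111952 + 354511) = (-425098 + 47888)/466463 = -377210*1/466463 = -377210/466463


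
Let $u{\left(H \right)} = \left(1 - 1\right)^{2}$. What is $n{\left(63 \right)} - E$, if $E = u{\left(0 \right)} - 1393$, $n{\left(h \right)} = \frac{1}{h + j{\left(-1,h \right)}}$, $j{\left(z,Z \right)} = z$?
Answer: $\frac{86367}{62} \approx 1393.0$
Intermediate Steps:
$u{\left(H \right)} = 0$ ($u{\left(H \right)} = 0^{2} = 0$)
$n{\left(h \right)} = \frac{1}{-1 + h}$ ($n{\left(h \right)} = \frac{1}{h - 1} = \frac{1}{-1 + h}$)
$E = -1393$ ($E = 0 - 1393 = -1393$)
$n{\left(63 \right)} - E = \frac{1}{-1 + 63} - -1393 = \frac{1}{62} + 1393 = \frac{86367}{62}$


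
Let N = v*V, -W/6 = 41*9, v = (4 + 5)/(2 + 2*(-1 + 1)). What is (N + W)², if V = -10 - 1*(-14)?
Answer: 4822416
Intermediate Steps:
v = 9/2 (v = 9/(2 + 2*0) = 9/(2 + 0) = 9/2 ≈ 4.5000)
V = 4 (V = -10 + 14 = 4)
W = -2214 (W = -246*9 = -6*369 = -2214)
N = 18 (N = (9/2)*4 = 18)
(N + W)² = (18 - 2214)² = (-2196)² = 4822416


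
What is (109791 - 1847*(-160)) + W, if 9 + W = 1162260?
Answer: 1567562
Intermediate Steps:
W = 1162251 (W = -9 + 1162260 = 1162251)
(109791 - 1847*(-160)) + W = (109791 - 1847*(-160)) + 1162251 = (109791 + 295520) + 1162251 = 405311 + 1162251 = 1567562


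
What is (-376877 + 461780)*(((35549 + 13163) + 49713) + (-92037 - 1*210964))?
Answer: -17369116128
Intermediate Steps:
(-376877 + 461780)*(((35549 + 13163) + 49713) + (-92037 - 1*210964)) = 84903*((48712 + 49713) + (-92037 - 210964)) = 84903*(98425 - 303001) = 84903*(-204576) = -17369116128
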